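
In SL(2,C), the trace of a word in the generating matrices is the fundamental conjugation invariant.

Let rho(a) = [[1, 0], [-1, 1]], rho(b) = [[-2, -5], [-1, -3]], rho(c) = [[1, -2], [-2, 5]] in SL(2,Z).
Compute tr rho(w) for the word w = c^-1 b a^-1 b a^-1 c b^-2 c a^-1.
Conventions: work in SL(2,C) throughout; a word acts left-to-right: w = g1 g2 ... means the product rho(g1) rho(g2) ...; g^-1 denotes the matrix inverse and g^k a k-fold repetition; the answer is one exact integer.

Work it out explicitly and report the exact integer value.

67214

rho(c^-1) = [[5, 2], [2, 1]]
... * rho(b) = [[-2, -5], [-1, -3]]  ->  [[-12, -31], [-5, -13]]
... * rho(a^-1) = [[1, 0], [1, 1]]  ->  [[-43, -31], [-18, -13]]
... * rho(b) = [[-2, -5], [-1, -3]]  ->  [[117, 308], [49, 129]]
... * rho(a^-1) = [[1, 0], [1, 1]]  ->  [[425, 308], [178, 129]]
... * rho(c) = [[1, -2], [-2, 5]]  ->  [[-191, 690], [-80, 289]]
... * rho(b^-1) = [[-3, 5], [1, -2]]  ->  [[1263, -2335], [529, -978]]
... * rho(b^-1) = [[-3, 5], [1, -2]]  ->  [[-6124, 10985], [-2565, 4601]]
... * rho(c) = [[1, -2], [-2, 5]]  ->  [[-28094, 67173], [-11767, 28135]]
... * rho(a^-1) = [[1, 0], [1, 1]]  ->  [[39079, 67173], [16368, 28135]]
tr = 39079 + 28135 = 67214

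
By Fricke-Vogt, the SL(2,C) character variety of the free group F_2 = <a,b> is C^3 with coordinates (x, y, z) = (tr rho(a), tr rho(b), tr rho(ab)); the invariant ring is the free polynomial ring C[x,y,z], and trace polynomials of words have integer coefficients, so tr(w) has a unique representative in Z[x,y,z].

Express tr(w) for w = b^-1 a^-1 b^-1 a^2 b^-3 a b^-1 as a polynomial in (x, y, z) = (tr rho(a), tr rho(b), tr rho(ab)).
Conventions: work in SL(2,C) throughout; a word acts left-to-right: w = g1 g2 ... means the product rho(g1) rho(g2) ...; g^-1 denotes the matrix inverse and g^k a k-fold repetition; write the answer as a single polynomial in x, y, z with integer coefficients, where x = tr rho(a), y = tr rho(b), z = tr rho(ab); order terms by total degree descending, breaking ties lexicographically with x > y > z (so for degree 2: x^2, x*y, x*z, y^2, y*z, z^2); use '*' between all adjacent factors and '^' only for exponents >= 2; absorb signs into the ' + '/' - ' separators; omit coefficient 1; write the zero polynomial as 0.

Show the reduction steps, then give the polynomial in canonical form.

x^3*y^5*z - x^4*y^4 - 2*x^2*y^4*z^2 - x^3*y^3*z - x*y^5*z + x*y^3*z^3 + 2*x^4*y^2 + 2*x^2*y^4 + 3*x^2*y^2*z^2 + y^4*z^2 - x^3*y*z + x*y^3*z - x*y*z^3 - 4*x^2*y^2 - 2*y^2*z^2 + x*y*z - x^2 - y^2 + 2

and trace(a^2) = trace(a) * trace(a) - trace(1)  (reduce the a square) = x^2 - 2
next, trace(a^2 b) = trace(a) * trace(b a) - trace(b)  (reduce the a square) = x*z - y
next, trace(b^-1 a^2) = trace(a^2) * trace(b) - trace(a^2 b)  (eliminate b^-1) = x^2*y - x*z - y
trace(a b^-2 a) = trace(b^-1 a^2) * trace(b) - trace(b^-1 a^2 b)  (eliminate b^-1) = x^2*y^2 - x*y*z - x^2 - y^2 + 2
trace(a b a b) = trace(b a) * trace(b a) - trace(1)  (split on b) = z^2 - 2
trace(b^-1 a b a) = trace(a b a) * trace(b) - trace(a b a b)  (eliminate b^-1) = x*y*z - y^2 - z^2 + 2
next, trace(a b^-2 a b) = trace(b^-1 a b a) * trace(b) - trace(b^-1 a b a b)  (eliminate b^-1) = x*y^2*z - y^3 - y*z^2 - x*z + 3*y
trace(a b^-2 a b^-1) = trace(a b^-2 a) * trace(b) - trace(a b^-2 a b)  (eliminate b^-1) = x^2*y^3 - 2*x*y^2*z - x^2*y + y*z^2 + x*z - y
trace(a b^-2 a b^-2) = trace(a b^-2 a b^-1) * trace(b) - trace(a b^-2 a)  (eliminate b^-1) = x^2*y^4 - 2*x*y^3*z - 2*x^2*y^2 + y^2*z^2 + 2*x*y*z + x^2 - 2
trace(b^2 a) = trace(b) * trace(a b) - trace(a)  (reduce the b square) = y*z - x
trace(b^2) = trace(b) * trace(b) - trace(1)  (reduce the b square) = y^2 - 2
and trace(a b^2 a) = trace(a) * trace(b^2 a) - trace(b^2)  (reduce the a square) = x*y*z - x^2 - y^2 + 2
trace(a b^2 a^2) = trace(a) * trace(a b^2 a) - trace(a b^2)  (reduce the a square) = x^2*y*z - x^3 - x*y^2 - y*z + 3*x
trace(b a b^2 a) = trace(b) * trace(a b a b) - trace(a b a)  (reduce the b square) = y*z^2 - x*z - y
next, trace(b a b^2) = trace(b) * trace(b a b) - trace(b a)  (reduce the b square) = y^2*z - x*y - z
trace(a b^2 a^2 b) = trace(a) * trace(b a b^2 a) - trace(b a b^2)  (reduce the a square) = x*y*z^2 - x^2*z - y^2*z + z
and trace(b a^2 b^-1 a b) = trace(a b^2 a^2) * trace(b) - trace(a b^2 a^2 b)  (eliminate b^-1) = x^2*y^2*z - x^3*y - x*y^3 - x*y*z^2 + x^2*z + 3*x*y - z
trace(a b a b a) = trace(a) * trace(b a b a) - trace(b a b)  (reduce the a square) = x*z^2 - y*z - x
trace(a b a b a^2) = trace(a) * trace(a b a b a) - trace(a b a b)  (reduce the a square) = x^2*z^2 - x*y*z - x^2 - z^2 + 2
next, trace(b a b a b a) = trace(b a b a) * trace(b a) - trace(a b)  (split on b) = z^3 - 3*z
trace(a b a b a^2 b) = trace(a) * trace(b a b a b a) - trace(b a b a b)  (reduce the a square) = x*z^3 - y*z^2 - 2*x*z + y
and trace(b a^2 b^-1 a b a) = trace(a b a b a^2) * trace(b) - trace(a b a b a^2 b)  (eliminate b^-1) = x^2*y*z^2 - x*y^2*z - x*z^3 - x^2*y + 2*x*z + y
next, trace(a b a^-1 b a^2 b^-1) = trace(b a^2 b^-1 a b) * trace(a) - trace(b a^2 b^-1 a b a)  (eliminate a^-1) = x^3*y^2*z - x^4*y - x^2*y^3 - 2*x^2*y*z^2 + x^3*z + x*y^2*z + x*z^3 + 4*x^2*y - 3*x*z - y
trace(a b a^-1 b a^2) = trace(b a^3 b) * trace(a) - trace(b a^3 b a)  (eliminate a^-1) = x^3*y*z - x^4 - x^2*y^2 - x^2*z^2 + 4*x^2 + z^2 - 2
and trace(a^-1 b a^2 b^-2 a b) = trace(a b a^-1 b a^2 b^-1) * trace(b) - trace(a b a^-1 b a^2)  (eliminate b^-1) = x^3*y^3*z - x^4*y^2 - x^2*y^4 - 2*x^2*y^2*z^2 + x*y^3*z + x*y*z^3 + x^4 + 5*x^2*y^2 + x^2*z^2 - 3*x*y*z - 4*x^2 - y^2 - z^2 + 2
and trace(a^-1 b a^2 b^-2 a b^-1) = trace(a^-1 b a^2 b^-2 a) * trace(b) - trace(a^-1 b a^2 b^-2 a b)  (eliminate b^-1) = -x^3*y^3*z + x^4*y^2 + x^2*y^4 + 2*x^2*y^2*z^2 - x*y^3*z - x*y*z^3 - x^4 - 4*x^2*y^2 - x^2*z^2 + 2*x*y*z + 4*x^2 + z^2 - 2
trace(a^2 b^-2 a b^-2 a^-1 b) = trace(a^-1 b a^2 b^-2 a b^-1) * trace(b) - trace(a^-1 b a^2 b^-2 a)  (eliminate b^-1) = -x^3*y^4*z + x^4*y^3 + x^2*y^5 + 2*x^2*y^3*z^2 - x*y^4*z - x*y^2*z^3 - x^4*y - 4*x^2*y^3 - x^2*y*z^2 + 2*x*y^2*z + 3*x^2*y + y*z^2 + x*z - y
trace(b^-2 a b^-2 a^-1 b^-1 a^2) = trace(a^2 b^-2 a b^-2 a^-1) * trace(b) - trace(a^2 b^-2 a b^-2 a^-1 b)  (eliminate b^-1) = x^3*y^4*z - x^4*y^3 - 2*x^2*y^3*z^2 - x*y^4*z + x*y^2*z^3 + x^4*y + 2*x^2*y^3 + x^2*y*z^2 + y^3*z^2 - 2*x^2*y - y*z^2 - x*z - y
trace(a^3) = trace(a) * trace(a^2) - trace(a)  (reduce the a square) = x^3 - 3*x
trace(b a^3) = trace(a) * trace(b a^2) - trace(b a)  (reduce the a square) = x^2*z - x*y - z
and trace(a b a^3) = trace(a) * trace(b a^3) - trace(b a^2)  (reduce the a square) = x^3*z - x^2*y - 2*x*z + y
and trace(b a^3 b^-1 a) = trace(a b a^3) * trace(b) - trace(a b a^3 b)  (eliminate b^-1) = x^3*y*z - x^2*y^2 - x^2*z^2 - x*y*z + x^2 + y^2 + z^2 - 2
trace(a^3 b^-1 a^-1 b) = trace(b a^3 b^-1) * trace(a) - trace(b a^3 b^-1 a)  (eliminate a^-1) = -x^3*y*z + x^4 + x^2*y^2 + x^2*z^2 + x*y*z - 4*x^2 - y^2 - z^2 + 2
trace(a b^-1 a^-1 b^-1 a^2) = trace(a^3 b^-1 a^-1) * trace(b) - trace(a^3 b^-1 a^-1 b)  (eliminate b^-1) = x^3*y*z - x^4 - x^2*z^2 - 2*x*y*z + 4*x^2 + z^2 - 2
trace(a^2 b a b a^-1 b) = trace(b a^2 b a b) * trace(a) - trace(b a^2 b a b a)  (eliminate a^-1) = x^2*y*z^2 - x^3*z - x*y^2*z - x*z^3 + y*z^2 + 3*x*z - y
next, trace(a^-1 b^-1 a^2 b a b) = trace(a^2 b a b a^-1) * trace(b) - trace(a^2 b a b a^-1 b)  (eliminate b^-1) = -x^2*y*z^2 + x^3*z + x*y^2*z + x*z^3 - 3*x*z - y
trace(a b^-1 a^-1 b^-1 a^2 b) = trace(a^-1 b^-1 a^2 b a) * trace(b) - trace(a^-1 b^-1 a^2 b a b)  (eliminate b^-1) = x^2*y*z^2 - x^3*z - x*y^2*z - x*z^3 + x^2*y + 3*x*z - y
trace(a^-1 b^-1 a^2 b^-1 a b^-1) = trace(a b^-1 a^-1 b^-1 a^2) * trace(b) - trace(a b^-1 a^-1 b^-1 a^2 b)  (eliminate b^-1) = x^3*y^2*z - x^4*y - 2*x^2*y*z^2 + x^3*z - x*y^2*z + x*z^3 + 3*x^2*y + y*z^2 - 3*x*z - y
trace(b^-1 a b^-2 a^-1 b^-1 a^2) = trace(a^-1 b^-1 a^2 b^-1 a b^-1) * trace(b) - trace(a^-1 b^-1 a^2 b^-1 a)  (eliminate b^-1) = x^3*y^3*z - x^4*y^2 - 2*x^2*y^2*z^2 + x^3*y*z - x*y^3*z + x*y*z^3 + 2*x^2*y^2 + y^2*z^2 - 2*x*y*z + x^2 - 2
trace(b^-1 a^-1 b^-1 a^2 b^-3 a b^-1) = trace(b^-2 a b^-2 a^-1 b^-1 a^2) * trace(b) - trace(b^-2 a b^-2 a^-1 b^-1 a^2 b)  (eliminate b^-1) = x^3*y^5*z - x^4*y^4 - 2*x^2*y^4*z^2 - x^3*y^3*z - x*y^5*z + x*y^3*z^3 + 2*x^4*y^2 + 2*x^2*y^4 + 3*x^2*y^2*z^2 + y^4*z^2 - x^3*y*z + x*y^3*z - x*y*z^3 - 4*x^2*y^2 - 2*y^2*z^2 + x*y*z - x^2 - y^2 + 2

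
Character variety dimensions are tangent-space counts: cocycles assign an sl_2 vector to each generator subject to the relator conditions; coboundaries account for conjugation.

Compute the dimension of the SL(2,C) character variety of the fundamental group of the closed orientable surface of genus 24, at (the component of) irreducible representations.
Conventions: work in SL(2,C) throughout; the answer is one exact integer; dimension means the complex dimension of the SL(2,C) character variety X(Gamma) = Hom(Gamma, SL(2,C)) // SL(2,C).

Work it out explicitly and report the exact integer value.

Gamma = pi_1(Sigma_24) = < a_1, b_1, ..., a_24, b_24 | prod [a_i, b_i] > has 2g = 48 generators and 1 relator.
Unconstrained cocycle data is one sl_2 vector per generator (144 dimensions), cut by the relator condition d_2(z) = 0.
H^2 = coker(d_2) is dual to H^0 = 0 at irreducible rho (Poincare duality), so d_2 is onto: dim Z^1 = 141.
Coboundaries contribute dim B^1 = 3 (injective at irreducible rho).
dim X = dim H^1 = 141 - 3 = 138.

138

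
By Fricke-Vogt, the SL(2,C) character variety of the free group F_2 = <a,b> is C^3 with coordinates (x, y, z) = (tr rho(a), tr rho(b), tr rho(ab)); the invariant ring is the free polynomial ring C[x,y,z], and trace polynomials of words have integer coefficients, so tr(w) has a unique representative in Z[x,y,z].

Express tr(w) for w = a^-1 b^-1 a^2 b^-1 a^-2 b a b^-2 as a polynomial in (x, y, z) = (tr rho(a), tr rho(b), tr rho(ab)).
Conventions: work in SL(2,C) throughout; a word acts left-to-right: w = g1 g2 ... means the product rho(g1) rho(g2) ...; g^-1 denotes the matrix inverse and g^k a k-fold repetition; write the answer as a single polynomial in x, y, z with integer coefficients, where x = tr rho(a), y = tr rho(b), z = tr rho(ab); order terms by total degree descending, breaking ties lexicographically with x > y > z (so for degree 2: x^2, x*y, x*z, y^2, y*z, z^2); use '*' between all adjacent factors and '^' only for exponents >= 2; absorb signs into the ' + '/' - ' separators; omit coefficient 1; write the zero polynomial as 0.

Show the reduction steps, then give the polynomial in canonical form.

use: tr(a b a) = tr(a) tr(b a) - tr(b) = x*z - y
use: tr(a b a b) = tr(b a) tr(b a) - tr(1) = z^2 - 2
apply: tr(b a b^-1 a) = tr(a b a) tr(b) - tr(a b a b) = x*y*z - y^2 - z^2 + 2
apply: tr(a^3 b) = tr(a) tr(a b a) - tr(a b) = x^2*z - x*y - z
use: tr(a^2) = tr(a) tr(a) - tr(1) = x^2 - 2
use: tr(a^3) = tr(a) tr(a^2) - tr(a) = x^3 - 3*x
tr(b a^3 b) = tr(b) tr(a^3 b) - tr(a^3) = x^2*y*z - x^3 - x*y^2 - y*z + 3*x
use: tr(b a b) = tr(b) tr(a b) - tr(a) = y*z - x
use: tr(b a b a^2) = tr(a) tr(b a b a) - tr(b a b) = x*z^2 - y*z - x
tr(b a^3 b a) = tr(a) tr(b a b a^2) - tr(b a b a) = x^2*z^2 - x*y*z - x^2 - z^2 + 2
apply: tr(a^2 b a^-1 b a) = tr(b a^3 b) tr(a) - tr(b a^3 b a) = x^3*y*z - x^4 - x^2*y^2 - x^2*z^2 + 4*x^2 + z^2 - 2
tr(b a b a^2 b) = tr(b) tr(a b a^2 b) - tr(a b a^2) = x*y*z^2 - x^2*z - y^2*z + z
tr(b a b a b a) = tr(a b) tr(a b a b) - tr(a^-1 b^-1) = z^3 - 3*z
tr(b a b a b) = tr(b) tr(a b a b) - tr(a b a) = y*z^2 - x*z - y
apply: tr(b a b a^2 b a) = tr(a) tr(b a b a b a) - tr(b a b a b) = x*z^3 - y*z^2 - 2*x*z + y
tr(a^2 b a^-1 b a b) = tr(b a b a^2 b) tr(a) - tr(b a b a^2 b a) = x^2*y*z^2 - x^3*z - x*y^2*z - x*z^3 + y*z^2 + 3*x*z - y
tr(a^-1 b a b^-1 a^2 b) = tr(a^2 b a^-1 b a) tr(b) - tr(a^2 b a^-1 b a b) = x^3*y^2*z - x^4*y - x^2*y^3 - 2*x^2*y*z^2 + x^3*z + x*y^2*z + x*z^3 + 4*x^2*y - 3*x*z - y
tr(a^2 b^-1 a^-1 b a b^-1) = tr(a^-1 b a b^-1 a^2) tr(b) - tr(a^-1 b a b^-1 a^2 b) = -x^3*y^2*z + x^4*y + x^2*y^3 + 2*x^2*y*z^2 - x^3*z - x*z^3 - 4*x^2*y - y^3 - y*z^2 + 3*x*z + 3*y
use: tr(a^2 b^-1 a^-1 b a) = tr(a^-1 b a^3) tr(b) - tr(a^-1 b a^3 b) = -x^3*y*z + x^4 + x^2*y^2 + x^2*z^2 + x*y*z - 4*x^2 - y^2 - z^2 + 2
tr(b^-1 a^2 b^-1 a^-1 b a b^-1) = tr(a^2 b^-1 a^-1 b a b^-1) tr(b) - tr(a^2 b^-1 a^-1 b a) = -x^3*y^3*z + x^4*y^2 + x^2*y^4 + 2*x^2*y^2*z^2 - x*y*z^3 - x^4 - 5*x^2*y^2 - x^2*z^2 - y^4 - y^2*z^2 + 2*x*y*z + 4*x^2 + 4*y^2 + z^2 - 2
tr(a^4) = tr(a) tr(a^3) - tr(a^2) = x^4 - 4*x^2 + 2
tr(a^2 b a^2) = tr(a) tr(a^2 b a) - tr(a^2 b) = x^3*z - x^2*y - 2*x*z + y
apply: tr(a b a^4) = tr(a) tr(a^2 b a^2) - tr(a^2 b a) = x^4*z - x^3*y - 3*x^2*z + 2*x*y + z
apply: tr(a b a^4 b) = tr(a) tr(b a b a^3) - tr(b a b a^2) = x^3*z^2 - x^2*y*z - x^3 - 2*x*z^2 + y*z + 3*x
tr(b a^4 b^-1 a) = tr(a b a^4) tr(b) - tr(a b a^4 b) = x^4*y*z - x^3*y^2 - x^3*z^2 - 2*x^2*y*z + x^3 + 2*x*y^2 + 2*x*z^2 - 3*x
tr(a^3 b^-1 a^-1 b a) = tr(b a^4 b^-1) tr(a) - tr(b a^4 b^-1 a) = -x^4*y*z + x^5 + x^3*y^2 + x^3*z^2 + 2*x^2*y*z - 5*x^3 - 2*x*y^2 - 2*x*z^2 + 5*x
use: tr(a b a b a^3 b) = tr(a) tr(b a b a b a^2) - tr(b a b a b a) = x^2*z^3 - x*y*z^2 - 2*x^2*z - z^3 + x*y + 3*z
tr(b a b a^3 b^-1 a) = tr(a b a b a^3) tr(b) - tr(a b a b a^3 b) = x^3*y*z^2 - x^2*y^2*z - x^2*z^3 - x^3*y - x*y*z^2 + 2*x^2*z + y^2*z + z^3 + 2*x*y - 3*z
apply: tr(a^3 b^-1 a^-1 b a b) = tr(b a b a^3 b^-1) tr(a) - tr(b a b a^3 b^-1 a) = -x^3*y*z^2 + x^4*z + x^2*y^2*z + x^2*z^3 + x*y*z^2 - 4*x^2*z - y^2*z - z^3 - x*y + 3*z
tr(a^2 b^-1 a^-1 b a b^-1 a) = tr(a^3 b^-1 a^-1 b a) tr(b) - tr(a^3 b^-1 a^-1 b a b) = -x^4*y^2*z + x^5*y + x^3*y^3 + 2*x^3*y*z^2 - x^4*z + x^2*y^2*z - x^2*z^3 - 5*x^3*y - 2*x*y^3 - 3*x*y*z^2 + 4*x^2*z + y^2*z + z^3 + 6*x*y - 3*z
tr(a b^-1 a b a^2) = tr(a b a^3) tr(b) - tr(a b a^3 b) = x^3*y*z - x^2*y^2 - x^2*z^2 - x*y*z + x^2 + y^2 + z^2 - 2
apply: tr(b^2) = tr(b) tr(b) - tr(1) = y^2 - 2
tr(b a^2 b) = tr(a) tr(b^2 a) - tr(b^2) = x*y*z - x^2 - y^2 + 2
tr(b a^2 b a^2) = tr(a) tr(b a^2 b a) - tr(b a^2 b) = x^2*z^2 - 2*x*y*z + y^2 - 2
tr(a b a^3 b a) = tr(a) tr(b a^2 b a^2) - tr(b a^2 b a) = x^3*z^2 - 2*x^2*y*z + x*y^2 - x*z^2 + y*z - x
tr(a b a b^-1 a b a^2) = tr(a b a^3 b a) tr(b) - tr(a b a^3 b a b) = x^3*y*z^2 - 2*x^2*y^2*z - x^2*z^3 + x*y^3 + 2*x^2*z + y^2*z + z^3 - 2*x*y - 3*z
apply: tr(b a b^2) = tr(b) tr(a b^2) - tr(a b) = y^2*z - x*y - z
apply: tr(b a^2 b a b) = tr(a) tr(b a b^2 a) - tr(b a b^2) = x*y*z^2 - x^2*z - y^2*z + z
tr(a b a^2 b a b a) = tr(a) tr(b a^2 b a b a) - tr(b a^2 b a b) = x^2*z^3 - 2*x*y*z^2 - x^2*z + y^2*z + x*y - z
tr(b a b a b a b a) = tr(b a b a b a) tr(b a) - tr(a b a b) = z^4 - 4*z^2 + 2
use: tr(b a b a b a b) = tr(b) tr(a b a b a b) - tr(a b a b a) = y*z^3 - x*z^2 - 2*y*z + x
tr(a b a^2 b a b a b) = tr(a) tr(b a b a b a b a) - tr(b a b a b a b) = x*z^4 - y*z^3 - 3*x*z^2 + 2*y*z + x
tr(a b a b^-1 a b a^2 b) = tr(a b a^2 b a b a) tr(b) - tr(a b a^2 b a b a b) = x^2*y*z^3 - 2*x*y^2*z^2 - x*z^4 - x^2*y*z + y^3*z + y*z^3 + x*y^2 + 3*x*z^2 - 3*y*z - x
apply: tr(b a b^-1 a b a^2 b^-1 a) = tr(a b a b^-1 a b a^2) tr(b) - tr(a b a b^-1 a b a^2 b) = x^3*y^2*z^2 - 2*x^2*y^3*z - 2*x^2*y*z^3 + x*y^4 + 2*x*y^2*z^2 + x*z^4 + 3*x^2*y*z - 3*x*y^2 - 3*x*z^2 + x
use: tr(a^2 b^-1 a^-1 b a b^-1 a b) = tr(b a b^-1 a b a^2 b^-1) tr(a) - tr(b a b^-1 a b a^2 b^-1 a) = -x^3*y^2*z^2 + x^4*y*z + 2*x^2*y^3*z + 2*x^2*y*z^3 - x^3*y^2 - x^3*z^2 - x*y^4 - 2*x*y^2*z^2 - x*z^4 - 4*x^2*y*z + x^3 + 4*x*y^2 + 4*x*z^2 - 3*x
tr(b^-1 a^2 b^-1 a^-1 b a b^-1 a) = tr(a^2 b^-1 a^-1 b a b^-1 a) tr(b) - tr(a^2 b^-1 a^-1 b a b^-1 a b) = -x^4*y^3*z + x^5*y^2 + x^3*y^4 + 3*x^3*y^2*z^2 - 2*x^4*y*z - x^2*y^3*z - 3*x^2*y*z^3 - 4*x^3*y^2 + x^3*z^2 - x*y^4 - x*y^2*z^2 + x*z^4 + 8*x^2*y*z + y^3*z + y*z^3 - x^3 + 2*x*y^2 - 4*x*z^2 - 3*y*z + 3*x
use: tr(b a b^-1 a^-1 b^-1 a^2 b^-1 a^-1) = tr(b^-1 a^2 b^-1 a^-1 b a b^-1) tr(a) - tr(b^-1 a^2 b^-1 a^-1 b a b^-1 a) = -x^3*y^2*z^2 + 2*x^4*y*z + x^2*y^3*z + 2*x^2*y*z^3 - x^5 - x^3*y^2 - 2*x^3*z^2 - x*z^4 - 6*x^2*y*z - y^3*z - y*z^3 + 5*x^3 + 2*x*y^2 + 5*x*z^2 + 3*y*z - 5*x
tr(a^2 b^-1) = tr(a^2) tr(b) - tr(a^2 b) = x^2*y - x*z - y
tr(a b^-1 a^-1 b^-1 a^2) = tr(a^3 b^-1 a^-1) tr(b) - tr(a^3 b^-1 a^-1 b) = x^3*y*z - x^4 - x^2*z^2 - 2*x*y*z + 4*x^2 + z^2 - 2
tr(b^-1 a^-1 b^-1 a^2 b^-1 a^-2 b a) = tr(b a b^-1 a^-1 b^-1 a^2 b^-1 a^-1) tr(a) - tr(b a b^-1 a^-1 b^-1 a^2 b^-1) = -x^4*y^2*z^2 + 2*x^5*y*z + x^3*y^3*z + 2*x^3*y*z^3 - x^6 - x^4*y^2 - 2*x^4*z^2 - x^2*z^4 - 7*x^3*y*z - x*y^3*z - x*y*z^3 + 6*x^4 + 2*x^2*y^2 + 6*x^2*z^2 + 5*x*y*z - 9*x^2 - z^2 + 2
apply: tr(a^-1 b^-1 a^2 b^-1 a^-2 b a b^-2) = tr(b^-1 a^-1 b^-1 a^2 b^-1 a^-2 b a) tr(b) - tr(b^-1 a^-1 b^-1 a^2 b^-1 a^-2 b a b) = -x^4*y^3*z^2 + 2*x^5*y^2*z + x^3*y^4*z + 2*x^3*y^2*z^3 - x^6*y - x^4*y^3 - 2*x^4*y*z^2 - x^2*y*z^4 - 7*x^3*y^2*z - x*y^4*z - x*y^2*z^3 + 6*x^4*y + 2*x^2*y^3 + 6*x^2*y*z^2 + 5*x*y^2*z - 9*x^2*y - y*z^2 + y

-x^4*y^3*z^2 + 2*x^5*y^2*z + x^3*y^4*z + 2*x^3*y^2*z^3 - x^6*y - x^4*y^3 - 2*x^4*y*z^2 - x^2*y*z^4 - 7*x^3*y^2*z - x*y^4*z - x*y^2*z^3 + 6*x^4*y + 2*x^2*y^3 + 6*x^2*y*z^2 + 5*x*y^2*z - 9*x^2*y - y*z^2 + y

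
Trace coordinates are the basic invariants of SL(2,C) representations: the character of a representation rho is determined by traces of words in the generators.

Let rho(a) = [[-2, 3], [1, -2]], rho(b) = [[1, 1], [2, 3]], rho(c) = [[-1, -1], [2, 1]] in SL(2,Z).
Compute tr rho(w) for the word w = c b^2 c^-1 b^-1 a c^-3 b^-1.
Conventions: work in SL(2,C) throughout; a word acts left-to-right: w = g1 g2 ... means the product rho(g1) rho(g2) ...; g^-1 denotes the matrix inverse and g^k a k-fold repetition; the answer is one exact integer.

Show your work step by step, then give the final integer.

1045

rho(c) = [[-1, -1], [2, 1]]
... * rho(b) = [[1, 1], [2, 3]]  ->  [[-3, -4], [4, 5]]
... * rho(b) = [[1, 1], [2, 3]]  ->  [[-11, -15], [14, 19]]
... * rho(c^-1) = [[1, 1], [-2, -1]]  ->  [[19, 4], [-24, -5]]
... * rho(b^-1) = [[3, -1], [-2, 1]]  ->  [[49, -15], [-62, 19]]
... * rho(a) = [[-2, 3], [1, -2]]  ->  [[-113, 177], [143, -224]]
... * rho(c^-1) = [[1, 1], [-2, -1]]  ->  [[-467, -290], [591, 367]]
... * rho(c^-1) = [[1, 1], [-2, -1]]  ->  [[113, -177], [-143, 224]]
... * rho(c^-1) = [[1, 1], [-2, -1]]  ->  [[467, 290], [-591, -367]]
... * rho(b^-1) = [[3, -1], [-2, 1]]  ->  [[821, -177], [-1039, 224]]
tr = 821 + 224 = 1045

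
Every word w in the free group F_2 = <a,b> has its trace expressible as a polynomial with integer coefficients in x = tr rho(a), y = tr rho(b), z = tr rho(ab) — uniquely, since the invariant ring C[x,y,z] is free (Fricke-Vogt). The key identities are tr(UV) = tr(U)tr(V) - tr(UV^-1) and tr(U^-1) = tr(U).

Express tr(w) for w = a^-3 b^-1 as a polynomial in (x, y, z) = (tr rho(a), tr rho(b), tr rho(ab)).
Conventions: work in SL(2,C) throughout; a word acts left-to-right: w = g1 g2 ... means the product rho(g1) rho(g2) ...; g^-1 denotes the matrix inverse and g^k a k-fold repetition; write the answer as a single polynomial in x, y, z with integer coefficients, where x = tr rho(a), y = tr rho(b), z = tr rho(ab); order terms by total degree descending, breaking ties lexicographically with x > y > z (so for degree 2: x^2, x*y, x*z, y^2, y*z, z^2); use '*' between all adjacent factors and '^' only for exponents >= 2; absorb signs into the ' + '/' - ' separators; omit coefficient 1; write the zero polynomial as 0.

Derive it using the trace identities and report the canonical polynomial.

trace(b^-1) = trace(b) = y
apply: trace(b^-1 a) = trace(a) trace(b) - trace(a b) = x*y - z
trace(a^-1 b^-1) = trace(b^-1) trace(a) - trace(b^-1 a) = z
use: trace(a^-1 b^-1 a^-1) = trace(a^-1 b^-1) trace(a) - trace(a^-1 b^-1 a) = x*z - y
trace(a^-3 b^-1) = trace(a^-1 b^-1 a^-1) trace(a) - trace(a^-1 b^-1) = x^2*z - x*y - z

x^2*z - x*y - z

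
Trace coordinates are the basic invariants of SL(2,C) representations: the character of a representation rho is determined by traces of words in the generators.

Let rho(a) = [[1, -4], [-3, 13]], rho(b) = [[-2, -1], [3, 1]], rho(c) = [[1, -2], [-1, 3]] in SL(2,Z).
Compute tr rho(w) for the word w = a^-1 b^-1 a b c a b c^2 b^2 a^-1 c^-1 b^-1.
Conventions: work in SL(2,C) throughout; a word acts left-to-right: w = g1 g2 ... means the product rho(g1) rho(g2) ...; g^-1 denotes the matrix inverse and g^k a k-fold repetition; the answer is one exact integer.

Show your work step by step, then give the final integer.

rho(a^-1) = [[13, 4], [3, 1]]
... * rho(b^-1) = [[1, 1], [-3, -2]]  ->  [[1, 5], [0, 1]]
... * rho(a) = [[1, -4], [-3, 13]]  ->  [[-14, 61], [-3, 13]]
... * rho(b) = [[-2, -1], [3, 1]]  ->  [[211, 75], [45, 16]]
... * rho(c) = [[1, -2], [-1, 3]]  ->  [[136, -197], [29, -42]]
... * rho(a) = [[1, -4], [-3, 13]]  ->  [[727, -3105], [155, -662]]
... * rho(b) = [[-2, -1], [3, 1]]  ->  [[-10769, -3832], [-2296, -817]]
... * rho(c) = [[1, -2], [-1, 3]]  ->  [[-6937, 10042], [-1479, 2141]]
... * rho(c) = [[1, -2], [-1, 3]]  ->  [[-16979, 44000], [-3620, 9381]]
... * rho(b) = [[-2, -1], [3, 1]]  ->  [[165958, 60979], [35383, 13001]]
... * rho(b) = [[-2, -1], [3, 1]]  ->  [[-148979, -104979], [-31763, -22382]]
... * rho(a^-1) = [[13, 4], [3, 1]]  ->  [[-2251664, -700895], [-480065, -149434]]
... * rho(c^-1) = [[3, 2], [1, 1]]  ->  [[-7455887, -5204223], [-1589629, -1109564]]
... * rho(b^-1) = [[1, 1], [-3, -2]]  ->  [[8156782, 2952559], [1739063, 629499]]
tr = 8156782 + 629499 = 8786281

8786281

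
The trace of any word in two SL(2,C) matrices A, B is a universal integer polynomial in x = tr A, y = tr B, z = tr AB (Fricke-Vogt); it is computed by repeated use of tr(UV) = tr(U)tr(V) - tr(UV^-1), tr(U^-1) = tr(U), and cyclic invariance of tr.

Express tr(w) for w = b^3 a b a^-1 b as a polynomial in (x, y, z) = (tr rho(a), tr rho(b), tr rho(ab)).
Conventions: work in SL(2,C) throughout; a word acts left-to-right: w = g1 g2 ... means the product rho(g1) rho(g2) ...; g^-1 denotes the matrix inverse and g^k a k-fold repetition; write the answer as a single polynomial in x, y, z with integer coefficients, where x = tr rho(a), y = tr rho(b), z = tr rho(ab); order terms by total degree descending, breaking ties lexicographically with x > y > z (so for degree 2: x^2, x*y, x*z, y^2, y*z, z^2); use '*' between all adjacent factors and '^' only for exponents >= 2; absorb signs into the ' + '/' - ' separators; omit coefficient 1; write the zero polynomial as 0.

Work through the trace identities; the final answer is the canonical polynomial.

x*y^4*z - x^2*y^3 - y^3*z^2 - 2*x*y^2*z + 2*x^2*y + y^3 + 2*y*z^2 - 3*y

trace(b a b) = trace(b) * trace(a b) - trace(a)   [square of b] = y*z - x
trace(b a b^2) = trace(b) * trace(b a b) - trace(b a)   [square of b] = y^2*z - x*y - z
trace(b a b^3) = trace(b) * trace(b a b^2) - trace(b a b)   [square of b] = y^3*z - x*y^2 - 2*y*z + x
trace(b^4 a b) = trace(b) * trace(b a b^3) - trace(b a b^2)   [square of b] = y^4*z - x*y^3 - 3*y^2*z + 2*x*y + z
trace(a b a b) = trace(a b) * trace(a b) - trace(1)   [split at a repeated a] = z^2 - 2
trace(a b a) = trace(a) * trace(b a) - trace(b)   [square of a] = x*z - y
trace(b a b a b) = trace(b) * trace(a b a b) - trace(a b a)   [square of b] = y*z^2 - x*z - y
trace(b^2 a b a b) = trace(b) * trace(b a b a b) - trace(b a b a)   [square of b] = y^2*z^2 - x*y*z - y^2 - z^2 + 2
trace(b^4 a b a) = trace(b) * trace(b^2 a b a b) - trace(b^2 a b a)   [square of b] = y^3*z^2 - x*y^2*z - y^3 - 2*y*z^2 + x*z + 3*y
trace(b^3 a b a^-1 b) = trace(b^4 a b) * trace(a) - trace(b^4 a b a)   [inverse elimination on a] = x*y^4*z - x^2*y^3 - y^3*z^2 - 2*x*y^2*z + 2*x^2*y + y^3 + 2*y*z^2 - 3*y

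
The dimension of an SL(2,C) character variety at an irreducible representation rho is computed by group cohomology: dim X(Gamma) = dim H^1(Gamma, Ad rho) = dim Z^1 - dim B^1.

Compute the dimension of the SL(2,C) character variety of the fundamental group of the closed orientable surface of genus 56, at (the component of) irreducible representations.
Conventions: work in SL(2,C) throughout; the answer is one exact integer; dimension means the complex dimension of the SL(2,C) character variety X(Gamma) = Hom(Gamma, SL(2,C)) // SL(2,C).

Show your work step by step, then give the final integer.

330

pi_1 of the closed genus-56 surface has 112 generators bound by the single product-of-commutators relator.
A cocycle assigns one sl_2 vector per generator subject to the relator condition d_2(z) = 0: dim of the unconstrained space is 3*2g = 336.
H^2 = coker(d_2) is dual to H^0 = 0 at irreducible rho (Poincare duality), so d_2 is onto: dim Z^1 = 333.
dim B^1 = 3 (coboundaries, injective at irreducible rho).
Hence dim X = 333 - 3 = 330.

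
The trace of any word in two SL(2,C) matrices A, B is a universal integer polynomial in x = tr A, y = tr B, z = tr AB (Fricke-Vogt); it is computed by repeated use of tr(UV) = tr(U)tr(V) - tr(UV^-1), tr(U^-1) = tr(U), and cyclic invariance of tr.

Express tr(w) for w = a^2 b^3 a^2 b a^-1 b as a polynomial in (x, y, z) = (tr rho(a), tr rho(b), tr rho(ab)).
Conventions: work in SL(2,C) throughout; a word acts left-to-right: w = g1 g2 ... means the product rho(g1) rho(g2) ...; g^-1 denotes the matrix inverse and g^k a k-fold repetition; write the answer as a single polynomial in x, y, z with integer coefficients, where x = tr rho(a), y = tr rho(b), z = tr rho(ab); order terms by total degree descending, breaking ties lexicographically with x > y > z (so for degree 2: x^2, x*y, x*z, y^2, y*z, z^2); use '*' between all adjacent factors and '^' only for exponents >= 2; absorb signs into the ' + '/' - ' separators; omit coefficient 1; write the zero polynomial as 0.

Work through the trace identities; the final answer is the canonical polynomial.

trace(a b a b) = trace(b a) trace(b a) - trace(1)   [split at a repeated b] = z^2 - 2
and trace(a b a) = trace(a) trace(b a) - trace(b)   [square of a] = x*z - y
and trace(a b^2 a b) = trace(b) trace(a b a b) - trace(a b a)   [square of b] = y*z^2 - x*z - y
trace(a^2) = trace(a) trace(a) - trace(1)   [square of a] = x^2 - 2
trace(a b^2 a) = trace(b) trace(a^2 b) - trace(a^2)   [square of b] = x*y*z - x^2 - y^2 + 2
trace(b^2 a b^2 a) = trace(b) trace(a b^2 a b) - trace(a b^2 a)   [square of b] = y^2*z^2 - 2*x*y*z + x^2 - 2
and trace(a b^2) = trace(b) trace(a b) - trace(a)   [square of b] = y*z - x
next, trace(a b^3) = trace(b) trace(a b^2) - trace(a b)   [square of b] = y^2*z - x*y - z
next, trace(b^2 a b^2) = trace(b) trace(a b^3) - trace(a b^2)   [square of b] = y^3*z - x*y^2 - 2*y*z + x
next, trace(a b^2 a^2 b^2) = trace(a) trace(b^2 a b^2 a) - trace(b^2 a b^2)   [square of a] = x*y^2*z^2 - 2*x^2*y*z - y^3*z + x^3 + x*y^2 + 2*y*z - 3*x
next, trace(a b^2 a^2 b) = trace(a) trace(b a b^2 a) - trace(b a b^2)   [square of a] = x*y*z^2 - x^2*z - y^2*z + z
trace(b^2 a^2 b^3 a) = trace(b) trace(a b^2 a^2 b^2) - trace(a b^2 a^2 b)   [square of b] = x*y^3*z^2 - 2*x^2*y^2*z - y^4*z + x^3*y + x*y^3 - x*y*z^2 + x^2*z + 3*y^2*z - 3*x*y - z
trace(a^2 b^3) = trace(b) trace(b a^2 b) - trace(b a^2)   [square of b] = x*y^2*z - x^2*y - y^3 - x*z + 3*y
next, trace(b a^2 b^3) = trace(b) trace(a^2 b^3) - trace(a^2 b^2)   [square of b] = x*y^3*z - x^2*y^2 - y^4 - 2*x*y*z + x^2 + 4*y^2 - 2
next, trace(b^2 a^2 b^3) = trace(b) trace(b a^2 b^3) - trace(b a^2 b^2)   [square of b] = x*y^4*z - x^2*y^3 - y^5 - 3*x*y^2*z + 2*x^2*y + 5*y^3 + x*z - 5*y
trace(b a^2 b^3 a^2 b) = trace(a) trace(b^2 a^2 b^3 a) - trace(b^2 a^2 b^3)   [square of a] = x^2*y^3*z^2 - 2*x^3*y^2*z - 2*x*y^4*z + x^4*y + 2*x^2*y^3 - x^2*y*z^2 + y^5 + x^3*z + 6*x*y^2*z - 5*x^2*y - 5*y^3 - 2*x*z + 5*y
next, trace(a b a b a b) = trace(a b a b) trace(a b) - trace(b a)   [split at a repeated a] = z^3 - 3*z
and trace(a b a b a) = trace(a) trace(b a b a) - trace(b a b)   [square of a] = x*z^2 - y*z - x
next, trace(b^2 a b a b a) = trace(b) trace(a b a b a b) - trace(a b a b a)   [square of b] = y*z^3 - x*z^2 - 2*y*z + x
trace(b^2 a b a b) = trace(b) trace(a b a b^2) - trace(a b a b)   [square of b] = y^2*z^2 - x*y*z - y^2 - z^2 + 2
and trace(b a b a b a^2 b) = trace(a) trace(b^2 a b a b a) - trace(b^2 a b a b)   [square of a] = x*y*z^3 - x^2*z^2 - y^2*z^2 - x*y*z + x^2 + y^2 + z^2 - 2
trace(b a b a b a^2) = trace(a) trace(b a b a b a) - trace(b a b a b)   [square of a] = x*z^3 - y*z^2 - 2*x*z + y
trace(b a b a^2 b^3 a) = trace(b) trace(b a b a b a^2 b) - trace(b a b a b a^2)   [square of b] = x*y^2*z^3 - x^2*y*z^2 - y^3*z^2 - x*y^2*z - x*z^3 + x^2*y + y^3 + 2*y*z^2 + 2*x*z - 3*y
trace(b a b a^2 b) = trace(a) trace(b^2 a b a) - trace(b^2 a b)   [square of a] = x*y*z^2 - x^2*z - y^2*z + z
trace(a b a^2 b^3) = trace(b) trace(b a b a^2 b) - trace(b a b a^2)   [square of b] = x*y^2*z^2 - x^2*y*z - y^3*z - x*z^2 + 2*y*z + x
next, trace(b a b a^2 b^3) = trace(b) trace(a b a^2 b^3) - trace(a b a^2 b^2)   [square of b] = x*y^3*z^2 - x^2*y^2*z - y^4*z - 2*x*y*z^2 + x^2*z + 3*y^2*z + x*y - z
and trace(b a^2 b^3 a^2 b a) = trace(a) trace(b a b a^2 b^3 a) - trace(b a b a^2 b^3)   [square of a] = x^2*y^2*z^3 - x^3*y*z^2 - 2*x*y^3*z^2 - x^2*z^3 + y^4*z + x^3*y + x*y^3 + 4*x*y*z^2 + x^2*z - 3*y^2*z - 4*x*y + z
trace(a^2 b^3 a^2 b a^-1 b) = trace(b a^2 b^3 a^2 b) trace(a) - trace(b a^2 b^3 a^2 b a)   [inverse elimination on a] = x^3*y^3*z^2 - 2*x^4*y^2*z - 2*x^2*y^4*z - x^2*y^2*z^3 + x^5*y + 2*x^3*y^3 + x*y^5 + 2*x*y^3*z^2 + x^4*z + 6*x^2*y^2*z + x^2*z^3 - y^4*z - 6*x^3*y - 6*x*y^3 - 4*x*y*z^2 - 3*x^2*z + 3*y^2*z + 9*x*y - z

x^3*y^3*z^2 - 2*x^4*y^2*z - 2*x^2*y^4*z - x^2*y^2*z^3 + x^5*y + 2*x^3*y^3 + x*y^5 + 2*x*y^3*z^2 + x^4*z + 6*x^2*y^2*z + x^2*z^3 - y^4*z - 6*x^3*y - 6*x*y^3 - 4*x*y*z^2 - 3*x^2*z + 3*y^2*z + 9*x*y - z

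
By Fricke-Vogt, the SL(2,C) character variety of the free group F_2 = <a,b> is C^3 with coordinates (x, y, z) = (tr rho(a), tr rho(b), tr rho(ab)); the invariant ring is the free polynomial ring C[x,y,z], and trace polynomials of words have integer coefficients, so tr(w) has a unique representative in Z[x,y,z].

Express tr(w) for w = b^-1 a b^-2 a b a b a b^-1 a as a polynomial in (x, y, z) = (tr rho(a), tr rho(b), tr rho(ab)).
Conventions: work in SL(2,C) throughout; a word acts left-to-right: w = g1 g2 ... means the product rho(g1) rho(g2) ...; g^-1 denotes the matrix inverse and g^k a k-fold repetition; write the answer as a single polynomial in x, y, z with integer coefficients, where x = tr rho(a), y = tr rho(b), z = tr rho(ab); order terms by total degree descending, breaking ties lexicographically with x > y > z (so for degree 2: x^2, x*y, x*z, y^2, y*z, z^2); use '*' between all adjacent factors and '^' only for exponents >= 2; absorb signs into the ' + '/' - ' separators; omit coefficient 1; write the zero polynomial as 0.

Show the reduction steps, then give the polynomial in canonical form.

x^3*y^4*z^2 - x^2*y^5*z - 3*x^2*y^3*z^3 - x^3*y^4 - x^3*y^2*z^2 + 2*x*y^4*z^2 + 3*x*y^2*z^4 + 6*x^2*y^3*z + 2*x^2*y*z^3 - y^3*z^3 - y*z^5 + x^3*y^2 - 10*x*y^2*z^2 - x*z^4 - 3*x^2*y*z + y^3*z + 5*y*z^3 + 2*x*y^2 + 3*x*z^2 - 5*y*z - x

trace(b a b a) = trace(a b) trace(a b) - trace(1)  (split on a) = z^2 - 2
trace(b a b) = trace(b) trace(a b) - trace(a)  (reduce the b square) = y*z - x
trace(a b a b a) = trace(a) trace(b a b a) - trace(b a b)  (reduce the a square) = x*z^2 - y*z - x
trace(b a b a^3) = trace(a) trace(a b a b a) - trace(a b a b)  (reduce the a square) = x^2*z^2 - x*y*z - x^2 - z^2 + 2
trace(a b a b a^3) = trace(a) trace(b a b a^3) - trace(b a b a^2)  (reduce the a square) = x^3*z^2 - x^2*y*z - x^3 - 2*x*z^2 + y*z + 3*x
trace(b a b a b a) = trace(a b) trace(a b a b) - trace(a^-1 b^-1)  (split on a) = z^3 - 3*z
trace(a b a) = trace(a) trace(b a) - trace(b)  (reduce the a square) = x*z - y
trace(b a b a b) = trace(b) trace(a b a b) - trace(a b a)  (reduce the b square) = y*z^2 - x*z - y
trace(a b a b a b a) = trace(a) trace(b a b a b a) - trace(b a b a b)  (reduce the a square) = x*z^3 - y*z^2 - 2*x*z + y
trace(a b a b a^3 b) = trace(a) trace(a b a b a b a) - trace(a b a b a b)  (reduce the a square) = x^2*z^3 - x*y*z^2 - 2*x^2*z - z^3 + x*y + 3*z
trace(a b^-1 a b a b a^2) = trace(a b a b a^3) trace(b) - trace(a b a b a^3 b)  (eliminate b^-1) = x^3*y*z^2 - x^2*y^2*z - x^2*z^3 - x^3*y - x*y*z^2 + 2*x^2*z + y^2*z + z^3 + 2*x*y - 3*z
trace(b^2 a b) = trace(b) trace(a b^2) - trace(a b)  (reduce the b square) = y^2*z - x*y - z
trace(b a b a^2 b) = trace(a) trace(b^2 a b a) - trace(b^2 a b)  (reduce the a square) = x*y*z^2 - x^2*z - y^2*z + z
trace(a b a b a^2 b a) = trace(a) trace(b a b a^2 b a) - trace(b a b a^2 b)  (reduce the a square) = x^2*z^3 - 2*x*y*z^2 - x^2*z + y^2*z + x*y - z
trace(b a b a b a b a) = trace(b a b a) trace(b a b a) - trace(1)  (split on b) = z^4 - 4*z^2 + 2
trace(b a b a b a b) = trace(b) trace(a b a b a b) - trace(a b a b a)  (reduce the b square) = y*z^3 - x*z^2 - 2*y*z + x
trace(a b a b a^2 b a b) = trace(a) trace(b a b a b a b a) - trace(b a b a b a b)  (reduce the a square) = x*z^4 - y*z^3 - 3*x*z^2 + 2*y*z + x
trace(a b^-1 a b a b a^2 b) = trace(a b a b a^2 b a) trace(b) - trace(a b a b a^2 b a b)  (eliminate b^-1) = x^2*y*z^3 - 2*x*y^2*z^2 - x*z^4 - x^2*y*z + y^3*z + y*z^3 + x*y^2 + 3*x*z^2 - 3*y*z - x
trace(a b^-1 a b^-1 a b a b a) = trace(a b^-1 a b a b a^2) trace(b) - trace(a b^-1 a b a b a^2 b)  (eliminate b^-1) = x^3*y^2*z^2 - x^2*y^3*z - 2*x^2*y*z^3 - x^3*y^2 + x*y^2*z^2 + x*z^4 + 3*x^2*y*z + x*y^2 - 3*x*z^2 + x
trace(a b^-1 a b a b a b a) = trace(a b a b a b a^2) trace(b) - trace(a b a b a b a^2 b)  (eliminate b^-1) = x^2*y*z^3 - x*y^2*z^2 - x*z^4 - 2*x^2*y*z + x*y^2 + 3*x*z^2 + y*z - x
trace(a b a b a b a b a b) = trace(b a b a b a) trace(b a b a) - trace(a b)  (split on b) = z^5 - 5*z^3 + 5*z
trace(a b^-1 a b a b a b a b) = trace(a b a b a b a b a) trace(b) - trace(a b a b a b a b a b)  (eliminate b^-1) = x*y*z^4 - y^2*z^3 - z^5 - 3*x*y*z^2 + 2*y^2*z + 5*z^3 + x*y - 5*z
trace(a b^-1 a b^-1 a b a b a b) = trace(a b^-1 a b a b a b a) trace(b) - trace(a b^-1 a b a b a b a b)  (eliminate b^-1) = x^2*y^2*z^3 - x*y^3*z^2 - 2*x*y*z^4 - 2*x^2*y^2*z + y^2*z^3 + z^5 + x*y^3 + 6*x*y*z^2 - y^2*z - 5*z^3 - 2*x*y + 5*z
trace(b^-1 a b a b a b^-1 a b^-1 a) = trace(a b^-1 a b^-1 a b a b a) trace(b) - trace(a b^-1 a b^-1 a b a b a b)  (eliminate b^-1) = x^3*y^3*z^2 - x^2*y^4*z - 3*x^2*y^2*z^3 - x^3*y^3 + 2*x*y^3*z^2 + 3*x*y*z^4 + 5*x^2*y^2*z - y^2*z^3 - z^5 - 9*x*y*z^2 + y^2*z + 5*z^3 + 3*x*y - 5*z
trace(a^2 b a b a b^-1 a) = trace(a^3 b a b a) trace(b) - trace(a^3 b a b a b)  (eliminate b^-1) = x^3*y*z^2 - x^2*y^2*z - x^2*z^3 - x^3*y - x*y*z^2 + 2*x^2*z + y^2*z + z^3 + 2*x*y - 3*z
trace(a^2 b a b a b^-1 a b) = trace(a b a^2 b a b a) trace(b) - trace(a b a^2 b a b a b)  (eliminate b^-1) = x^2*y*z^3 - 2*x*y^2*z^2 - x*z^4 - x^2*y*z + y^3*z + y*z^3 + x*y^2 + 3*x*z^2 - 3*y*z - x
trace(a b a b a b^-1 a b^-1 a) = trace(a^2 b a b a b^-1 a) trace(b) - trace(a^2 b a b a b^-1 a b)  (eliminate b^-1) = x^3*y^2*z^2 - x^2*y^3*z - 2*x^2*y*z^3 - x^3*y^2 + x*y^2*z^2 + x*z^4 + 3*x^2*y*z + x*y^2 - 3*x*z^2 + x
trace(b^-1 a b^-2 a b a b a b^-1 a) = trace(b^-1 a b a b a b^-1 a b^-1 a) trace(b) - trace(b^-1 a b a b a b^-1 a b^-1 a b)  (eliminate b^-1) = x^3*y^4*z^2 - x^2*y^5*z - 3*x^2*y^3*z^3 - x^3*y^4 - x^3*y^2*z^2 + 2*x*y^4*z^2 + 3*x*y^2*z^4 + 6*x^2*y^3*z + 2*x^2*y*z^3 - y^3*z^3 - y*z^5 + x^3*y^2 - 10*x*y^2*z^2 - x*z^4 - 3*x^2*y*z + y^3*z + 5*y*z^3 + 2*x*y^2 + 3*x*z^2 - 5*y*z - x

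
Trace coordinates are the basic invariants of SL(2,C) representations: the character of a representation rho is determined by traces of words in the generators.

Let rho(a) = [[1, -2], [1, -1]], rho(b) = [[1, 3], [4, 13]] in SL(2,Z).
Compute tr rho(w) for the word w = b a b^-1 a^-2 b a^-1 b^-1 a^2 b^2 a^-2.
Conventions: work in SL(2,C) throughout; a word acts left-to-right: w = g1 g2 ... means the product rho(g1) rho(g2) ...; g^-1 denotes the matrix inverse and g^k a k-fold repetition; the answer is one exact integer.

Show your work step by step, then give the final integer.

rho(b) = [[1, 3], [4, 13]]
... * rho(a) = [[1, -2], [1, -1]]  ->  [[4, -5], [17, -21]]
... * rho(b^-1) = [[13, -3], [-4, 1]]  ->  [[72, -17], [305, -72]]
... * rho(a^-1) = [[-1, 2], [-1, 1]]  ->  [[-55, 127], [-233, 538]]
... * rho(a^-1) = [[-1, 2], [-1, 1]]  ->  [[-72, 17], [-305, 72]]
... * rho(b) = [[1, 3], [4, 13]]  ->  [[-4, 5], [-17, 21]]
... * rho(a^-1) = [[-1, 2], [-1, 1]]  ->  [[-1, -3], [-4, -13]]
... * rho(b^-1) = [[13, -3], [-4, 1]]  ->  [[-1, 0], [0, -1]]
... * rho(a) = [[1, -2], [1, -1]]  ->  [[-1, 2], [-1, 1]]
... * rho(a) = [[1, -2], [1, -1]]  ->  [[1, 0], [0, 1]]
... * rho(b) = [[1, 3], [4, 13]]  ->  [[1, 3], [4, 13]]
... * rho(b) = [[1, 3], [4, 13]]  ->  [[13, 42], [56, 181]]
... * rho(a^-1) = [[-1, 2], [-1, 1]]  ->  [[-55, 68], [-237, 293]]
... * rho(a^-1) = [[-1, 2], [-1, 1]]  ->  [[-13, -42], [-56, -181]]
tr = -13 + -181 = -194

-194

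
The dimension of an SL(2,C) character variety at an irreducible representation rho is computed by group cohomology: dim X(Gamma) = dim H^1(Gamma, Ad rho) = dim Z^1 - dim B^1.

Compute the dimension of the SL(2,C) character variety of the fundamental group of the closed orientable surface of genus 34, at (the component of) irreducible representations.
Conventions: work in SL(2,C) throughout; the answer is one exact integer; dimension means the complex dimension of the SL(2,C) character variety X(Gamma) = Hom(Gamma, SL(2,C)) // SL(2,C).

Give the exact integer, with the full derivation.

198

Gamma = pi_1(Sigma_34) = < a_1, b_1, ..., a_34, b_34 | prod [a_i, b_i] > has 2g = 68 generators and 1 relator.
A cocycle assigns one sl_2 vector per generator subject to the relator condition d_2(z) = 0: dim of the unconstrained space is 3*2g = 204.
d_2 is surjective at irreducible rho (its cokernel H^2 is dual to H^0 = 0), so dim Z^1 = 204 - 3 = 201.
As always at irreducible rho, dim B^1 = 3.
Hence dim X = 201 - 3 = 198.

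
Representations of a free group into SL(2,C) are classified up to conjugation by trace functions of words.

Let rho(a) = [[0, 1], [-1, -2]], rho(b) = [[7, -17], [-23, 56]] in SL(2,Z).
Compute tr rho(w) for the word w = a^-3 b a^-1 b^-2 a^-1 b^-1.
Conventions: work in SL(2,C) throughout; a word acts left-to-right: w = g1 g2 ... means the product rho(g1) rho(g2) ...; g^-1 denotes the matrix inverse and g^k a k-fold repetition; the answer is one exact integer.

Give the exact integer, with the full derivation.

rho(a^-1) = [[-2, -1], [1, 0]]
... * rho(a^-1) = [[-2, -1], [1, 0]]  ->  [[3, 2], [-2, -1]]
... * rho(a^-1) = [[-2, -1], [1, 0]]  ->  [[-4, -3], [3, 2]]
... * rho(b) = [[7, -17], [-23, 56]]  ->  [[41, -100], [-25, 61]]
... * rho(a^-1) = [[-2, -1], [1, 0]]  ->  [[-182, -41], [111, 25]]
... * rho(b^-1) = [[56, 17], [23, 7]]  ->  [[-11135, -3381], [6791, 2062]]
... * rho(b^-1) = [[56, 17], [23, 7]]  ->  [[-701323, -212962], [427722, 129881]]
... * rho(a^-1) = [[-2, -1], [1, 0]]  ->  [[1189684, 701323], [-725563, -427722]]
... * rho(b^-1) = [[56, 17], [23, 7]]  ->  [[82752733, 25133889], [-50469134, -15328625]]
tr = 82752733 + -15328625 = 67424108

67424108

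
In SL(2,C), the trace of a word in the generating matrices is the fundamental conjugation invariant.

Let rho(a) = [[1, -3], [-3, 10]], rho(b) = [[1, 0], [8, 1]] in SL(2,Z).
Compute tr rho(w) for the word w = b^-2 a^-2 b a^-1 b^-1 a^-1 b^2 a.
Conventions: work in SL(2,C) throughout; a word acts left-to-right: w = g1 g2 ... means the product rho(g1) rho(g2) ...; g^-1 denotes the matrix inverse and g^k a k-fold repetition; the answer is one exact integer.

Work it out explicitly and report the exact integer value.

rho(b^-1) = [[1, 0], [-8, 1]]
... * rho(b^-1) = [[1, 0], [-8, 1]]  ->  [[1, 0], [-16, 1]]
... * rho(a^-1) = [[10, 3], [3, 1]]  ->  [[10, 3], [-157, -47]]
... * rho(a^-1) = [[10, 3], [3, 1]]  ->  [[109, 33], [-1711, -518]]
... * rho(b) = [[1, 0], [8, 1]]  ->  [[373, 33], [-5855, -518]]
... * rho(a^-1) = [[10, 3], [3, 1]]  ->  [[3829, 1152], [-60104, -18083]]
... * rho(b^-1) = [[1, 0], [-8, 1]]  ->  [[-5387, 1152], [84560, -18083]]
... * rho(a^-1) = [[10, 3], [3, 1]]  ->  [[-50414, -15009], [791351, 235597]]
... * rho(b) = [[1, 0], [8, 1]]  ->  [[-170486, -15009], [2676127, 235597]]
... * rho(b) = [[1, 0], [8, 1]]  ->  [[-290558, -15009], [4560903, 235597]]
... * rho(a) = [[1, -3], [-3, 10]]  ->  [[-245531, 721584], [3854112, -11326739]]
tr = -245531 + -11326739 = -11572270

-11572270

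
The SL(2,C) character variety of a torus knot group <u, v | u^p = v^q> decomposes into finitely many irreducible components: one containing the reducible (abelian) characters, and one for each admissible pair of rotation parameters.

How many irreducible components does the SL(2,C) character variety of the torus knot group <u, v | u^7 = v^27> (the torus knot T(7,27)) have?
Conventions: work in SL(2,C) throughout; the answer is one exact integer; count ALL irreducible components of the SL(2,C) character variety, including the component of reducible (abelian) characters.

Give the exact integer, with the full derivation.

79

In the torus knot group T(7,27), u^7 = v^27 is central, so an irreducible representation sends it to +I or -I (Schur).
This locks tr(u) to 2*cos(pi*alpha/7), alpha in 1..6, and tr(v) to 2*cos(pi*beta/27), beta in 1..26, on each component of irreducible characters.
The two central values (-1)^alpha I and (-1)^beta I must be the same matrix, so alpha and beta share a parity.
count pairs: odd alpha (3 choices) x odd beta (13), plus even alpha (3) x even beta (13): 3*13 + 3*13 = 78.
That is 78 components of irreducible characters, and with the reducible (abelian) component the total is 79.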